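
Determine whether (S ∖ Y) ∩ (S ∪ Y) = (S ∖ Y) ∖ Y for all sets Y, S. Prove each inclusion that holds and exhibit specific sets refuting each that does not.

Both inclusions hold.

Forward inclusion. Let x ∈ (S ∖ Y) ∩ (S ∪ Y). Then x ∈ S and x ∉ Y, from which x ∈ (S ∖ Y) ∖ Y.

Reverse inclusion. Let x ∈ (S ∖ Y) ∖ Y. Then x ∈ S and x ∉ Y, from which x ∈ (S ∖ Y) ∩ (S ∪ Y).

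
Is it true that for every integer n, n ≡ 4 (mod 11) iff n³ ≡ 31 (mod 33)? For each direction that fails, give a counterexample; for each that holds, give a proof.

[⇒] This fails: take n = 15. Then 15 ≡ 4 (mod 11), but 15³ = 3375 ≡ 9 (mod 33), not 31.

[⇐] Conversely, the residues r modulo 33 with r³ ≡ 31 (mod 33) are exactly {4}, and each is ≡ 4 (mod 11).

Not equivalent: only (⇐) holds.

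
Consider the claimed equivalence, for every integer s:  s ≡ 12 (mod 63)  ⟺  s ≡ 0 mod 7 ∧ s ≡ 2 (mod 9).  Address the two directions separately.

Neither implication holds.

(⇒) This fails: s = 12 gives 12 ≡ 12 (mod 63) but 12 ≡ 5 (mod 7), so the conjunction on the right does not hold.

(⇐) This fails: s = 56 satisfies both congruences on the right (56 ≡ 0 mod 7 and 56 ≡ 2 mod 9) yet 56 ≡ 56 (mod 63), not 12.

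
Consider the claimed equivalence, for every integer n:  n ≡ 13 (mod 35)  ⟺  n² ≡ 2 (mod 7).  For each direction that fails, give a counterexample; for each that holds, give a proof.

[⇒] This fails: take n = 13. Then 13 ≡ 13 (mod 35), but 13² = 169 ≡ 1 (mod 7), not 2.

[⇐] This fails: take n = 3. Then 3² = 9 ≡ 2 (mod 7), yet 3 ≡ 3 (mod 35), not 13.

Neither implication holds.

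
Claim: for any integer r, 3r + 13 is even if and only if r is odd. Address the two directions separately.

Both implications hold.

(→) Suppose 3r + 13 is even. Since 3 is odd, 3r and r have the same parity, so 3r + 13 ≡ r + 13 (mod 2). As 13 is odd, 3r + 13 is even exactly when r is odd. Thus r is odd.

(←) Conversely, suppose r is odd; write r = 2j + 1. Then 3r + 13 = 3·(2j + 1) + 13 = 2·3j + 16, which is even.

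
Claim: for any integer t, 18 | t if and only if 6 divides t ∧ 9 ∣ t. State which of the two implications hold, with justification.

Equivalent; both directions hold.

[⇐] Suppose 6 ∣ t and 9 ∣ t. Any common multiple of 6 and 9 is a multiple of their lcm; here lcm(6, 9) = 6·9/gcd(6, 9) = 54/3 = 18, so 18 ∣ t.

[⇒] If 18 ∣ t, write t = 18q. Since 18 = 3·6, t = 6·(3q), so 6 ∣ t; and since 18 = 2·9, t = 9·(2q), so 9 ∣ t.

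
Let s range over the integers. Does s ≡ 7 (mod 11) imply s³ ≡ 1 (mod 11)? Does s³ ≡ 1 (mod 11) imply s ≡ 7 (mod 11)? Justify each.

(⇒) This fails: take s = 7. Then 7 ≡ 7 (mod 11), but 7³ = 343 ≡ 2 (mod 11), not 1.

(⇐) This fails: take s = 1. Then 1³ = 1 ≡ 1 (mod 11), yet 1 ≡ 1 (mod 11), not 7.

Both directions fail.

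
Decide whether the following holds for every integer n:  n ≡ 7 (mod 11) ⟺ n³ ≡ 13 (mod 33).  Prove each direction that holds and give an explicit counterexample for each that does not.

The forward direction fails; the converse holds.

Forward direction. This fails: take n = 18. Then 18 ≡ 7 (mod 11), but 18³ = 5832 ≡ 24 (mod 33), not 13.

Converse. The residues r modulo 33 with r³ ≡ 13 (mod 33) are exactly {7}, and each is ≡ 7 (mod 11).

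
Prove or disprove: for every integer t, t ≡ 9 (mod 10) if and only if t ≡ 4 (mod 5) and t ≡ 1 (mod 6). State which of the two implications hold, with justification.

(→) This fails: t = 9 gives 9 ≡ 9 (mod 10) but 9 ≡ 3 (mod 6), so the conjunction on the right does not hold.

(←) Conversely, if t ≡ 4 (mod 5) and t ≡ 1 (mod 6), then by the Chinese remainder theorem t ≡ 19 (mod 30). Since 19 ≡ 9 (mod 10) and 10 ∣ 30, we get t ≡ 9 (mod 10).

Not equivalent: only (⇐) holds.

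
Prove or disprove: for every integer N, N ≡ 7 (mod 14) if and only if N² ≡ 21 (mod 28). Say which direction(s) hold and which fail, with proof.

Forward direction. Suppose N ≡ 7 (mod 14). Working modulo 28, N ∈ {7, 21}; for each such r, r² ≡ 21 (mod 28).

Converse. The residues r modulo 28 with r² ≡ 21 (mod 28) are exactly {7, 21}, and each is ≡ 7 (mod 14).

The biconditional holds.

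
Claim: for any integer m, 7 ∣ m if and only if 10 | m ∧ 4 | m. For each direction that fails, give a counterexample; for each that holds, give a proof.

(⇒) fails and (⇐) fails.

(⟹) This fails: take m = 7. Certainly 7 ∣ 7, but 10 ∤ 7.

(⟸) This fails: take m = 20. Both 10 ∣ 20 and 4 ∣ 20, yet 20 is not a multiple of 7 (since 20 = 2·7 + 6), so 7 ∤ 20.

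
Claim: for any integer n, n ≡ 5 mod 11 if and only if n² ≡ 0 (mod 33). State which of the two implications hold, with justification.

[⇒] This fails: take n = 5. Then 5 ≡ 5 (mod 11), but 5² = 25 ≡ 25 (mod 33), not 0.

[⇐] This fails: take n = 0. Then 0² = 0 ≡ 0 (mod 33), yet 0 ≡ 0 (mod 11), not 5.

Neither implication holds.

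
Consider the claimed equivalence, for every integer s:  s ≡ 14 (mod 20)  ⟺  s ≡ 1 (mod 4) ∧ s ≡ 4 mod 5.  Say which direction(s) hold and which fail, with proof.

Neither implication holds.

(→) This fails: s = 14 gives 14 ≡ 14 (mod 20) but 14 ≡ 2 (mod 4), so the conjunction on the right does not hold.

(←) This fails: s = 9 satisfies both congruences on the right (9 ≡ 1 mod 4 and 9 ≡ 4 mod 5) yet 9 ≡ 9 (mod 20), not 14.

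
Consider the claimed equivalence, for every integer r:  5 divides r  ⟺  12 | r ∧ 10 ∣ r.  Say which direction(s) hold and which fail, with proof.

The forward direction fails; the converse holds.

(←) Suppose 12 ∣ r and 10 ∣ r. Any common multiple of 12 and 10 is a multiple of their lcm; here lcm(12, 10) = 12·10/gcd(12, 10) = 120/2 = 60, so 60 ∣ r. Since 5 ∣ 60, it follows that 5 ∣ r.

(→) This fails: take r = 5. Certainly 5 ∣ 5, but 12 ∤ 5.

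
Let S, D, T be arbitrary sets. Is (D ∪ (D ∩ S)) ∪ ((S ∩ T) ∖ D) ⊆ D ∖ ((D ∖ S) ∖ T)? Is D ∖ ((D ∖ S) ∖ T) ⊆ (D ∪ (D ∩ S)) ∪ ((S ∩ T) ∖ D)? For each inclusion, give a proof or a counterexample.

(⊆) This inclusion fails. Take S = ∅, D = {1}, T = ∅; then 1 ∈ (D ∪ (D ∩ S)) ∪ ((S ∩ T) ∖ D) but 1 ∉ D ∖ ((D ∖ S) ∖ T).

(⊇) Let x ∈ D ∖ ((D ∖ S) ∖ T). Then either x ∈ S ∩ D and x ∉ T; or x ∈ D ∩ T and x ∉ S; or x ∈ S ∩ D ∩ T. In each case x ∈ (D ∪ (D ∩ S)) ∪ ((S ∩ T) ∖ D), so D ∖ ((D ∖ S) ∖ T) ⊆ (D ∪ (D ∩ S)) ∪ ((S ∩ T) ∖ D).

The sets are not equal: only the reverse inclusion holds.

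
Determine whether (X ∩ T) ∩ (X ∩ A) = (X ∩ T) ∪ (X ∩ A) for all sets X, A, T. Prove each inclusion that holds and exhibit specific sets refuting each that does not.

(⊆) holds; (⊇) fails.

(⟹) Let x ∈ (X ∩ T) ∩ (X ∩ A). Then x ∈ X ∩ A ∩ T, from which x ∈ (X ∩ T) ∪ (X ∩ A).

(⟸) This inclusion fails. Take X = {1}, A = {1}, T = ∅; then 1 ∈ (X ∩ T) ∪ (X ∩ A) but 1 ∉ (X ∩ T) ∩ (X ∩ A).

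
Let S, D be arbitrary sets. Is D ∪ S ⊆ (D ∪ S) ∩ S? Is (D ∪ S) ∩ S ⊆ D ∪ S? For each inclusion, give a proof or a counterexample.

Only the reverse inclusion holds.

(⟹) This inclusion fails. Take S = ∅, D = {1}; then 1 ∈ D ∪ S but 1 ∉ (D ∪ S) ∩ S.

(⟸) Let x ∈ (D ∪ S) ∩ S. Then either x ∈ S and x ∉ D; or x ∈ S ∩ D. In each case x ∈ D ∪ S, so (D ∪ S) ∩ S ⊆ D ∪ S.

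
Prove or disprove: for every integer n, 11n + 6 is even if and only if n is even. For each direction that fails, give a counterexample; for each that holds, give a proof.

Equivalent; both directions hold.

(⇒) Suppose 11n + 6 is even. Since 11 is odd, 11n and n have the same parity, so 11n + 6 ≡ n + 6 (mod 2). As 6 is even, 11n + 6 is even exactly when n is even. Thus n is even.

(⇐) Conversely, suppose n is even; write n = 2j. Then 11n + 6 = 11·(2j) + 6 = 2·11j + 6, which is even.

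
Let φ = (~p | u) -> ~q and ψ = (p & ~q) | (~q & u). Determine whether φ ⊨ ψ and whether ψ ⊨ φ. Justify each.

The forward direction fails; the converse holds.

(⇒) This fails. Under q = F, u = F, p = F, the left side is true but the right side is false.

(⇐) Assume the antecedent. If q is true, the antecedent cannot hold. If q is false, (~p | u) -> ~q reduces to true regardless of the other variables. Either way (~p | u) -> ~q holds.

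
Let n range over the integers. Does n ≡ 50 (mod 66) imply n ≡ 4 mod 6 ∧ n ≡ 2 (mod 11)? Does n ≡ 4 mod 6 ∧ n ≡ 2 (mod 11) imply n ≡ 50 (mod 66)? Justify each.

Neither direction holds.

[⇒] This fails: n = 50 gives 50 ≡ 50 (mod 66) but 50 ≡ 2 (mod 6), so the conjunction on the right does not hold.

[⇐] This fails: n = 46 satisfies both congruences on the right (46 ≡ 4 mod 6 and 46 ≡ 2 mod 11) yet 46 ≡ 46 (mod 66), not 50.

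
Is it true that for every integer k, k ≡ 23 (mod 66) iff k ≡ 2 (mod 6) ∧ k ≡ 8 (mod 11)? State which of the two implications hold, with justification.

Forward direction. This fails: k = 23 gives 23 ≡ 23 (mod 66) but 23 ≡ 5 (mod 6), so the conjunction on the right does not hold.

Converse. This fails: k = 8 satisfies both congruences on the right (8 ≡ 2 mod 6 and 8 ≡ 8 mod 11) yet 8 ≡ 8 (mod 66), not 23.

Neither direction holds.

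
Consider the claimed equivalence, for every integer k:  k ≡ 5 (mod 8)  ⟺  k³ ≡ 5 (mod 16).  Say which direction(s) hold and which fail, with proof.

Converse. The residues r modulo 16 with r³ ≡ 5 (mod 16) are exactly {13}, and each is ≡ 5 (mod 8).

Forward direction. This fails: take k = 5. Then 5 ≡ 5 (mod 8), but 5³ = 125 ≡ 13 (mod 16), not 5.

(⇒) fails; (⇐) holds.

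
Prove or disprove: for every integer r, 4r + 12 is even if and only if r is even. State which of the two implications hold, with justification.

Only the reverse direction holds.

(⟹) This fails: take r = 1. Then 4r + 12 = 16, which is even, yet r = 1 is odd, not even.

(⟸) Suppose r is even. Since 4 is even, 4r is even for every r, so 4r + 12 has the same parity as 12, which is even. Hence 4r + 12 is even.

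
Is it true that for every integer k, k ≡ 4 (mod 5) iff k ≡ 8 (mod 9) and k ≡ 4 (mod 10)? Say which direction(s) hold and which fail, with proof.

(⇒) fails; (⇐) holds.

(⇐) If k ≡ 8 (mod 9) and k ≡ 4 (mod 10), then by the Chinese remainder theorem k ≡ 44 (mod 90). Since 44 ≡ 4 (mod 5) and 5 ∣ 90, we get k ≡ 4 (mod 5).

(⇒) This fails: k = 64 gives 64 ≡ 4 (mod 5) but 64 ≡ 1 (mod 9), so the conjunction on the right does not hold.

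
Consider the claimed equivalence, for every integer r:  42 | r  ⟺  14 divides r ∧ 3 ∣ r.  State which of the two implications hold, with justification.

The biconditional holds.

[⇐] Suppose 14 ∣ r and 3 ∣ r. Any common multiple of 14 and 3 is a multiple of their lcm; here gcd(14, 3) = 1, so lcm(14, 3) = 14·3 = 42, so 42 ∣ r.

[⇒] If 42 ∣ r, write r = 42q. Since 42 = 3·14, r = 14·(3q), so 14 ∣ r; and since 42 = 14·3, r = 3·(14q), so 3 ∣ r.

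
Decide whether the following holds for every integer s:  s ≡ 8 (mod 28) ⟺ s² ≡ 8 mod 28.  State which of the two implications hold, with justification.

Converse. This fails: take s = 6. Then 6² = 36 ≡ 8 (mod 28), yet 6 ≡ 6 (mod 28), not 8.

Forward direction. Suppose s ≡ 8 (mod 28). Write s = 28j + 8. Then (28j + 8)² = 784j² + 448j + 64 = 28(28j² + 16j + 2) + 8, so s² ≡ 8 (mod 28).

(⇒) holds; (⇐) fails.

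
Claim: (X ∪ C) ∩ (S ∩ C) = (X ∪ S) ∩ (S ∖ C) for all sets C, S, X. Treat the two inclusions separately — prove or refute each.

Both inclusions fail.

Forward inclusion. This inclusion fails. Take C = {1}, S = {1}, X = ∅; then 1 ∈ (X ∪ C) ∩ (S ∩ C) but 1 ∉ (X ∪ S) ∩ (S ∖ C).

Reverse inclusion. This inclusion fails. Take C = ∅, S = {1}, X = ∅; then 1 ∈ (X ∪ S) ∩ (S ∖ C) but 1 ∉ (X ∪ C) ∩ (S ∩ C).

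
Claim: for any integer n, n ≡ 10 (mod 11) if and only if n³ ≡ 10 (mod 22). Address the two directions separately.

Not equivalent: only (⇐) holds.

[⇐] The residues r modulo 22 with r³ ≡ 10 (mod 22) are exactly {10}, and each is ≡ 10 (mod 11).

[⇒] This fails: take n = 21. Then 21 ≡ 10 (mod 11), but 21³ = 9261 ≡ 21 (mod 22), not 10.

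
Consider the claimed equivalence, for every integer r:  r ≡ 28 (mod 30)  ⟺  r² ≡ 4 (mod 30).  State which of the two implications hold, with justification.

(⇒) Suppose r ≡ 28 (mod 30). Write r = 30j + 28. Then (30j + 28)² = 900j² + 1680j + 784 = 30(30j² + 56j + 26) + 4, so r² ≡ 4 (mod 30).

(⇐) This fails: take r = 2. Then 2² = 4 ≡ 4 (mod 30), yet 2 ≡ 2 (mod 30), not 28.

Only the forward implication holds.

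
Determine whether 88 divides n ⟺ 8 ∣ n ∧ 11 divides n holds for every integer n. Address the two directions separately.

The biconditional holds.

[⇒] If 88 ∣ n, write n = 88q. Since 88 = 11·8, n = 8·(11q), so 8 ∣ n; and since 88 = 8·11, n = 11·(8q), so 11 ∣ n.

[⇐] Suppose 8 ∣ n and 11 ∣ n. Any common multiple of 8 and 11 is a multiple of their lcm; here gcd(8, 11) = 1, so lcm(8, 11) = 8·11 = 88, so 88 ∣ n.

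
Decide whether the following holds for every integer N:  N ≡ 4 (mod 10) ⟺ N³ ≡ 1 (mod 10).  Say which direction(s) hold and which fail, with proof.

Neither direction holds.

(→) This fails: take N = 4. Then 4 ≡ 4 (mod 10), but 4³ = 64 ≡ 4 (mod 10), not 1.

(←) This fails: take N = 1. Then 1³ = 1 ≡ 1 (mod 10), yet 1 ≡ 1 (mod 10), not 4.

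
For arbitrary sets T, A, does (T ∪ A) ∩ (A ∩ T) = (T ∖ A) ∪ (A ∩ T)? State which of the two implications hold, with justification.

Forward inclusion. Let x ∈ (T ∪ A) ∩ (A ∩ T). Then x ∈ T ∩ A, from which x ∈ (T ∖ A) ∪ (A ∩ T).

Reverse inclusion. This inclusion fails. Take T = {1}, A = ∅; then 1 ∈ (T ∖ A) ∪ (A ∩ T) but 1 ∉ (T ∪ A) ∩ (A ∩ T).

(⊆) holds; (⊇) fails.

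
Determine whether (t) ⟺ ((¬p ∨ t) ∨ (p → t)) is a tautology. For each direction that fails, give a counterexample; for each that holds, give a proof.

Forward direction. Assume the antecedent. If p is true, the antecedent forces (p = T, t = T), and (¬p ∨ t) ∨ (p → t) holds there. If p is false, (¬p ∨ t) ∨ (p → t) reduces to true regardless of the other variables. Either way (¬p ∨ t) ∨ (p → t) holds.

Converse. This fails. Under p = F, t = F, the left side is false but the right side is true.

Only the forward implication holds.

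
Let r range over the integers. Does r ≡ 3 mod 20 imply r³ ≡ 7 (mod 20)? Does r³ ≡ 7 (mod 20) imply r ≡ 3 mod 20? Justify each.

(⟹) Suppose r ≡ 3 mod 20. Write r = 20j + 3. Then (20j + 3)³ = 8000j³ + 3600j² + 540j + 27 = 20(400j³ + 180j² + 27j + 1) + 7, so r³ ≡ 7 (mod 20).

(⟸) Conversely, suppose r³ ≡ 7 (mod 20). The only residue r in {0, …, 19} with r³ ≡ 7 (mod 20) is r = 3, so r ≡ 3 (mod 20).

Both directions hold.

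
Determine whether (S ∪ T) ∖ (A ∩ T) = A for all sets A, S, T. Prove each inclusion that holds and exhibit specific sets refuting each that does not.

(⊆) This inclusion fails. Take A = ∅, S = {1}, T = ∅; then 1 ∈ (S ∪ T) ∖ (A ∩ T) but 1 ∉ A.

(⊇) This inclusion fails. Take A = {1}, S = ∅, T = ∅; then 1 ∈ A but 1 ∉ (S ∪ T) ∖ (A ∩ T).

Both inclusions fail.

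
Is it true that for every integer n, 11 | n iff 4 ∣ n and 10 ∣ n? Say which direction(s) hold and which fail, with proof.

(⇒) This fails: take n = 11. Certainly 11 ∣ 11, but 4 ∤ 11.

(⇐) This fails: take n = 20. Both 4 ∣ 20 and 10 ∣ 20, yet 20 is not a multiple of 11 (since 20 = 1·11 + 9), so 11 ∤ 20.

Neither direction holds.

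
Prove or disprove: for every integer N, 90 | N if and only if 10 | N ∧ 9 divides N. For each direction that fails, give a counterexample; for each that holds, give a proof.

(⇒) If 90 ∣ N, write N = 90q. Since 90 = 9·10, N = 10·(9q), so 10 ∣ N; and since 90 = 10·9, N = 9·(10q), so 9 ∣ N.

(⇐) Suppose 10 ∣ N and 9 ∣ N. Any common multiple of 10 and 9 is a multiple of their lcm; here gcd(10, 9) = 1, so lcm(10, 9) = 10·9 = 90, so 90 ∣ N.

Equivalent; both directions hold.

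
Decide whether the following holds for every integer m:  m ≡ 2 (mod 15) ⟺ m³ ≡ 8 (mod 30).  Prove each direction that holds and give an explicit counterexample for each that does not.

Only the converse holds.

(⇐) The residues r modulo 30 with r³ ≡ 8 (mod 30) are exactly {2}, and each is ≡ 2 (mod 15).

(⇒) This fails: take m = 17. Then 17 ≡ 2 (mod 15), but 17³ = 4913 ≡ 23 (mod 30), not 8.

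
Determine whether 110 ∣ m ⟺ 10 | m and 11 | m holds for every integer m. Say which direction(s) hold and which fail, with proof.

The biconditional holds.

(⟹) If 110 ∣ m, write m = 110q. Since 110 = 11·10, m = 10·(11q), so 10 ∣ m; and since 110 = 10·11, m = 11·(10q), so 11 ∣ m.

(⟸) Suppose 10 ∣ m and 11 ∣ m. Any common multiple of 10 and 11 is a multiple of their lcm; here gcd(10, 11) = 1, so lcm(10, 11) = 10·11 = 110, so 110 ∣ m.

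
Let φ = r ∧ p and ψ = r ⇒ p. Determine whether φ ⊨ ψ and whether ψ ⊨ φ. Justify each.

(⟹) Assume the antecedent. If p is true, r ⇒ p reduces to true regardless of the other variables. If p is false, the antecedent cannot hold. Either way r ⇒ p holds.

(⟸) This fails. Under p = F, r = F, the left side is false but the right side is true.

Only the forward implication holds.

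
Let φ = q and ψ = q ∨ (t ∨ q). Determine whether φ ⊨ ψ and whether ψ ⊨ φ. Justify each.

(⇒) Assume the antecedent. If t is true, q ∨ (t ∨ q) reduces to true regardless of the other variables. If t is false, the antecedent forces (t = F, q = T), and q ∨ (t ∨ q) holds there. Either way q ∨ (t ∨ q) holds.

(⇐) This fails. Under t = T, q = F, the left side is false but the right side is true.

Not equivalent: only (⇒) holds.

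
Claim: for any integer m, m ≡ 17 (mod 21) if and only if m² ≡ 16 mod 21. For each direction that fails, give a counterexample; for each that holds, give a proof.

(⇒) Suppose m ≡ 17 (mod 21). Write m = 21j + 17. Then (21j + 17)² = 441j² + 714j + 289 = 21(21j² + 34j + 13) + 16, so m² ≡ 16 (mod 21).

(⇐) This fails: take m = 4. Then 4² = 16 ≡ 16 (mod 21), yet 4 ≡ 4 (mod 21), not 17.

Not equivalent: only (⇒) holds.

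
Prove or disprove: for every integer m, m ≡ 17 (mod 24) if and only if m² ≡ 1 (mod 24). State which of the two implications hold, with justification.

(→) Suppose m ≡ 17 (mod 24). Write m = 24j + 17. Then (24j + 17)² = 576j² + 816j + 289 = 24(24j² + 34j + 12) + 1, so m² ≡ 1 (mod 24).

(←) This fails: take m = 1. Then 1² = 1 ≡ 1 (mod 24), yet 1 ≡ 1 (mod 24), not 17.

The forward direction holds; the converse fails.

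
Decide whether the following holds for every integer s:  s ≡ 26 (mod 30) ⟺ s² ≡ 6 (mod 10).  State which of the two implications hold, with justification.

(←) This fails: take s = 4. Then 4² = 16 ≡ 6 (mod 10), yet 4 ≡ 4 (mod 30), not 26.

(→) Suppose s ≡ 26 (mod 30). Then s² ≡ 26² = 676 (mod 30), and since 10 ∣ 30, also s² ≡ 6 (mod 10).

(⇒) holds; (⇐) fails.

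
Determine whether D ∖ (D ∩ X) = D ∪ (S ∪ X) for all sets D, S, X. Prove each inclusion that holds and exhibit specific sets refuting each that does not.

Reverse inclusion. This inclusion fails. Take D = ∅, S = {1}, X = ∅; then 1 ∈ D ∪ (S ∪ X) but 1 ∉ D ∖ (D ∩ X).

Forward inclusion. Let x ∈ D ∖ (D ∩ X). Then either x ∈ D and x ∉ S, X; or x ∈ D ∩ S and x ∉ X. In each case x ∈ D ∪ (S ∪ X), so D ∖ (D ∩ X) ⊆ D ∪ (S ∪ X).

Only the forward inclusion holds.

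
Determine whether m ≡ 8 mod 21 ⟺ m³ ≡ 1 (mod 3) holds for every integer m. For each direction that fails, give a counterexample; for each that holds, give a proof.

(→) This fails: take m = 8. Then 8 ≡ 8 (mod 21), but 8³ = 512 ≡ 2 (mod 3), not 1.

(←) This fails: take m = 1. Then 1³ = 1 ≡ 1 (mod 3), yet 1 ≡ 1 (mod 21), not 8.

Both directions fail.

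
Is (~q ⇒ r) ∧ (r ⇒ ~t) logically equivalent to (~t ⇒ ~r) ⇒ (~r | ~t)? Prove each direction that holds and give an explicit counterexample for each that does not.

Forward direction. Assume the antecedent. If r is true, the antecedent forces (q = F, r = T, t = F) or (q = T, r = T, t = F), and (~t ⇒ ~r) ⇒ (~r | ~t) holds there. If r is false, (~t ⇒ ~r) ⇒ (~r | ~t) reduces to true regardless of the other variables. Either way (~t ⇒ ~r) ⇒ (~r | ~t) holds.

Converse. This fails. Under q = F, r = F, t = F, the left side is false but the right side is true.

Only the forward direction holds.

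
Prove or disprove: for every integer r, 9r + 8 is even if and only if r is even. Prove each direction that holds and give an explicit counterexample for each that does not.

(⇐) Suppose r is even; write r = 2j. Then 9r + 8 = 9·(2j) + 8 = 2·9j + 8, which is even.

(⇒) Suppose 9r + 8 is even. Since 9 is odd, 9r and r have the same parity, so 9r + 8 ≡ r + 8 (mod 2). As 8 is even, 9r + 8 is even exactly when r is even. Thus r is even.

Both directions hold.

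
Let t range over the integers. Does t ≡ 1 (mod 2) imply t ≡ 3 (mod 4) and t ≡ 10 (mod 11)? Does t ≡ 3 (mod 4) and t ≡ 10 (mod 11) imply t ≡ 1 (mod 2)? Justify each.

(⇒) fails; (⇐) holds.

(⟹) This fails: t = 1 gives 1 ≡ 1 (mod 2) but 1 ≡ 1 (mod 4), so the conjunction on the right does not hold.

(⟸) Conversely, if t ≡ 3 (mod 4) and t ≡ 10 (mod 11), then by the Chinese remainder theorem t ≡ 43 (mod 44). Since 43 ≡ 1 (mod 2) and 2 ∣ 44, we get t ≡ 1 (mod 2).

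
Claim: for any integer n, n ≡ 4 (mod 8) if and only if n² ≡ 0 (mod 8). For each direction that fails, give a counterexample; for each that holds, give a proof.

The forward direction holds; the converse fails.

(←) This fails: take n = 0. Then 0² = 0 ≡ 0 (mod 8), yet 0 ≡ 0 (mod 8), not 4.

(→) Suppose n ≡ 4 (mod 8). Write n = 8j + 4. Then (8j + 4)² = 64j² + 64j + 16 = 8(8j² + 8j + 2) + 0, so n² ≡ 0 (mod 8).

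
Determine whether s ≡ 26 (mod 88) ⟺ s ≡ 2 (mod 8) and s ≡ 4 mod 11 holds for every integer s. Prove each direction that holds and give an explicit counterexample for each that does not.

(→) Suppose s ≡ 26 (mod 88); write s = 88j + 26. Since 8 ∣ 88, reducing mod 8 gives s ≡ 26 ≡ 2 (mod 8); since 11 ∣ 88, reducing mod 11 gives s ≡ 26 ≡ 4 (mod 11).

(←) Conversely, if s ≡ 2 (mod 8) and s ≡ 4 (mod 11), then by the Chinese remainder theorem s ≡ 26 (mod 88). This is exactly s ≡ 26 (mod 88).

Equivalent; both directions hold.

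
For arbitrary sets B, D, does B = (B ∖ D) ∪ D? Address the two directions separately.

(⊆) holds; (⊇) fails.

(⊆) Let x ∈ B. Then either x ∈ B and x ∉ D; or x ∈ B ∩ D. In each case x ∈ (B ∖ D) ∪ D, so B ⊆ (B ∖ D) ∪ D.

(⊇) This inclusion fails. Take B = ∅, D = {1}; then 1 ∈ (B ∖ D) ∪ D but 1 ∉ B.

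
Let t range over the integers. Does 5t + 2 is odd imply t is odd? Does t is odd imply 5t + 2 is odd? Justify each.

(⟸) Suppose t is odd; write t = 2j + 1. Then 5t + 2 = 5·(2j + 1) + 2 = 2·5j + 7, which is odd.

(⟹) Suppose 5t + 2 is odd. Since 5 is odd, 5t and t have the same parity, so 5t + 2 ≡ t + 2 (mod 2). As 2 is even, 5t + 2 is odd exactly when t is odd. Thus t is odd.

Both implications hold.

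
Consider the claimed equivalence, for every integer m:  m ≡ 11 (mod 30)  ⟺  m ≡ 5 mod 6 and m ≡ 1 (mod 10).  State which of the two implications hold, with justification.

Both directions hold.

(→) Suppose m ≡ 11 (mod 30); write m = 30j + 11. Since 6 ∣ 30, reducing mod 6 gives m ≡ 11 ≡ 5 (mod 6); since 10 ∣ 30, reducing mod 10 gives m ≡ 11 ≡ 1 (mod 10).

(←) Conversely, if m ≡ 5 (mod 6) and m ≡ 1 (mod 10), then by the Chinese remainder theorem m ≡ 11 (mod 30). This is exactly m ≡ 11 (mod 30).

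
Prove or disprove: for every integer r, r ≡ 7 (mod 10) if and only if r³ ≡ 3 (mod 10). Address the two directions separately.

(→) Suppose r ≡ 7 (mod 10). Write r = 10j + 7. Then (10j + 7)³ = 1000j³ + 2100j² + 1470j + 343 = 10(100j³ + 210j² + 147j + 34) + 3, so r³ ≡ 3 (mod 10).

(←) For the converse, argue contrapositively. If r ≢ 7 (mod 10), then r is congruent to one of 0, 1, 2, 3, 4, 5, 6, 8, 9 modulo 10, and these give r³ ≡ 0, 1, 8, 7, 4, 5, 6, 2, 9 respectively — never 3.

The biconditional holds.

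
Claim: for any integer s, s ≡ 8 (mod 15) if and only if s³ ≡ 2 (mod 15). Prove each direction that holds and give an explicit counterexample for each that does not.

Equivalent; both directions hold.

(⟹) Suppose s ≡ 8 (mod 15). Write s = 15j + 8. Then (15j + 8)³ = 3375j³ + 5400j² + 2880j + 512 = 15(225j³ + 360j² + 192j + 34) + 2, so s³ ≡ 2 (mod 15).

(⟸) Conversely, suppose s³ ≡ 2 (mod 15). The only residue r in {0, …, 14} with r³ ≡ 2 (mod 15) is r = 8, so s ≡ 8 (mod 15).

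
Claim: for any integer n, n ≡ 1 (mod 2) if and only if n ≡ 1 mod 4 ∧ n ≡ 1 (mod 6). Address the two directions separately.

(⇐) If n ≡ 1 (mod 4) and n ≡ 1 (mod 6), then by the Chinese remainder theorem n ≡ 1 (mod 12). Since 1 ≡ 1 (mod 2) and 2 ∣ 12, we get n ≡ 1 (mod 2).

(⇒) This fails: n = 3 gives 3 ≡ 1 (mod 2) but 3 ≡ 3 (mod 4), so the conjunction on the right does not hold.

Not equivalent: only (⇐) holds.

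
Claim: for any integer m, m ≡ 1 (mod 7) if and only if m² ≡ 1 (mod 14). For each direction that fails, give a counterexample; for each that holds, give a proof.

Forward direction. This fails: take m = 8. Then 8 ≡ 1 (mod 7), but 8² = 64 ≡ 8 (mod 14), not 1.

Converse. This fails: take m = 13. Then 13² = 169 ≡ 1 (mod 14), yet 13 ≡ 6 (mod 7), not 1.

Neither implication holds.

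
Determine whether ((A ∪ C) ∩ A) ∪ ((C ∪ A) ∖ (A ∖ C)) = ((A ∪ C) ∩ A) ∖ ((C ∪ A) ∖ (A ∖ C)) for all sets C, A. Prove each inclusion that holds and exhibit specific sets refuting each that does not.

Forward inclusion. This inclusion fails. Take C = {1}, A = ∅; then 1 ∈ ((A ∪ C) ∩ A) ∪ ((C ∪ A) ∖ (A ∖ C)) but 1 ∉ ((A ∪ C) ∩ A) ∖ ((C ∪ A) ∖ (A ∖ C)).

Reverse inclusion. Let x ∈ ((A ∪ C) ∩ A) ∖ ((C ∪ A) ∖ (A ∖ C)). Then x ∈ A and x ∉ C, from which x ∈ ((A ∪ C) ∩ A) ∪ ((C ∪ A) ∖ (A ∖ C)).

The sets are not equal: only the reverse inclusion holds.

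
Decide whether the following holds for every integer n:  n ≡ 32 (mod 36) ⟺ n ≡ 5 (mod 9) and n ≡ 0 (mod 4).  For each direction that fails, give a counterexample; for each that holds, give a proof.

(←) If n ≡ 5 (mod 9) and n ≡ 0 (mod 4), then by the Chinese remainder theorem n ≡ 32 (mod 36). This is exactly n ≡ 32 (mod 36).

(→) Suppose n ≡ 32 (mod 36); write n = 36j + 32. Since 9 ∣ 36, reducing mod 9 gives n ≡ 32 ≡ 5 (mod 9); since 4 ∣ 36, reducing mod 4 gives n ≡ 32 ≡ 0 (mod 4).

Both implications hold.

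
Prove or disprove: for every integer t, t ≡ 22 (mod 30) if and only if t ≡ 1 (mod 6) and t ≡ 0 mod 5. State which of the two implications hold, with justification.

(→) This fails: t = 22 gives 22 ≡ 22 (mod 30) but 22 ≡ 4 (mod 6), so the conjunction on the right does not hold.

(←) This fails: t = 25 satisfies both congruences on the right (25 ≡ 1 mod 6 and 25 ≡ 0 mod 5) yet 25 ≡ 25 (mod 30), not 22.

Both directions fail.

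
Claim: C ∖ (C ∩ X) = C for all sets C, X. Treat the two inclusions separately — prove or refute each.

The sets are not equal: only the forward inclusion holds.

(⟹) Let x ∈ C ∖ (C ∩ X). Then x ∈ C and x ∉ X, from which x ∈ C.

(⟸) This inclusion fails. Take C = {1}, X = {1}; then 1 ∈ C but 1 ∉ C ∖ (C ∩ X).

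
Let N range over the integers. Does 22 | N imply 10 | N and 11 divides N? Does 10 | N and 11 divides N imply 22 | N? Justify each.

Only the reverse direction holds.

(⟸) Suppose 10 ∣ N and 11 ∣ N. Any common multiple of 10 and 11 is a multiple of their lcm; here gcd(10, 11) = 1, so lcm(10, 11) = 10·11 = 110, so 110 ∣ N. Since 22 ∣ 110, it follows that 22 ∣ N.

(⟹) This fails: take N = 22. Certainly 22 ∣ 22, but 10 ∤ 22.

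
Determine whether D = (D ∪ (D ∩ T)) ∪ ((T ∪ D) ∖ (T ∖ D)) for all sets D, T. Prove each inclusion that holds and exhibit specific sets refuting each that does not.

Both inclusions hold.

(⊆) Let x ∈ D. Then either x ∈ D and x ∉ T; or x ∈ D ∩ T. In each case x ∈ (D ∪ (D ∩ T)) ∪ ((T ∪ D) ∖ (T ∖ D)), so D ⊆ (D ∪ (D ∩ T)) ∪ ((T ∪ D) ∖ (T ∖ D)).

(⊇) Let x ∈ (D ∪ (D ∩ T)) ∪ ((T ∪ D) ∖ (T ∖ D)). Then either x ∈ D and x ∉ T; or x ∈ D ∩ T. In each case x ∈ D, so (D ∪ (D ∩ T)) ∪ ((T ∪ D) ∖ (T ∖ D)) ⊆ D.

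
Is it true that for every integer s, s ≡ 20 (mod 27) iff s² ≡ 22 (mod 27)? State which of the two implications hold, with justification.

(⇒) holds; (⇐) fails.

Converse. This fails: take s = 7. Then 7² = 49 ≡ 22 (mod 27), yet 7 ≡ 7 (mod 27), not 20.

Forward direction. Suppose s ≡ 20 (mod 27). Write s = 27j + 20. Then (27j + 20)² = 729j² + 1080j + 400 = 27(27j² + 40j + 14) + 22, so s² ≡ 22 (mod 27).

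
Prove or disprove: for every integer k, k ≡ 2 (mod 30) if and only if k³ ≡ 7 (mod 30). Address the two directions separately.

(⇒) fails and (⇐) fails.

(→) This fails: take k = 2. Then 2 ≡ 2 (mod 30), but 2³ = 8 ≡ 8 (mod 30), not 7.

(←) This fails: take k = 13. Then 13³ = 2197 ≡ 7 (mod 30), yet 13 ≡ 13 (mod 30), not 2.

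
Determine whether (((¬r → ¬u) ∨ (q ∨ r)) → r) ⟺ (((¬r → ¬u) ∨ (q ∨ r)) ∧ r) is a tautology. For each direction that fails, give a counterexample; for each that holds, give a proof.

[⇒] This fails. Under q = F, r = F, u = T, the left side is true but the right side is false.

[⇐] Assume the antecedent. If q is true, the antecedent forces (q = T, r = T, u = F) or (q = T, r = T, u = T), and ((¬r → ¬u) ∨ (q ∨ r)) → r holds there. If q is false, the antecedent forces (q = F, r = T, u = F) or (q = F, r = T, u = T), and ((¬r → ¬u) ∨ (q ∨ r)) → r holds there. Either way ((¬r → ¬u) ∨ (q ∨ r)) → r holds.

Only the converse holds.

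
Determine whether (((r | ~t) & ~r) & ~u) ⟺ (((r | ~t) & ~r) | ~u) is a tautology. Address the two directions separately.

(⇐) This fails. Under u = T, r = F, t = F, the left side is false but the right side is true.

(⇒) Assume the antecedent. If u is true, the antecedent cannot hold. If u is false, ((r | ~t) & ~r) | ~u reduces to true regardless of the other variables. Either way ((r | ~t) & ~r) | ~u holds.

Only the forward direction holds.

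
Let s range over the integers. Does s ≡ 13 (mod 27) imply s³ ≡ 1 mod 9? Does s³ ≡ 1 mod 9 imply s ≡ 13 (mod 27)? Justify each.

(⇒) Suppose s ≡ 13 (mod 27). Then s³ ≡ 13³ = 2197 (mod 27), and since 9 ∣ 27, also s³ ≡ 1 (mod 9).

(⇐) This fails: take s = 1. Then 1³ = 1 ≡ 1 (mod 9), yet 1 ≡ 1 (mod 27), not 13.

Only the forward implication holds.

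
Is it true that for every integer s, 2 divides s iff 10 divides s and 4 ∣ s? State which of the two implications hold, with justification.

[⇒] This fails: take s = 2. Certainly 2 ∣ 2, but 10 ∤ 2.

[⇐] Suppose 10 ∣ s and 4 ∣ s. Any common multiple of 10 and 4 is a multiple of their lcm; here lcm(10, 4) = 10·4/gcd(10, 4) = 40/2 = 20, so 20 ∣ s. Since 2 ∣ 20, it follows that 2 ∣ s.

The forward direction fails; the converse holds.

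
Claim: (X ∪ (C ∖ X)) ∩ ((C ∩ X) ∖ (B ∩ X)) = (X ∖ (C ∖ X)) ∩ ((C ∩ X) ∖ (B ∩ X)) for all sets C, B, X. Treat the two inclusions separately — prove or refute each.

Both inclusions hold; the sets are equal.

Forward inclusion. Let x ∈ (X ∪ (C ∖ X)) ∩ ((C ∩ X) ∖ (B ∩ X)). Then x ∈ C ∩ X and x ∉ B, from which x ∈ (X ∖ (C ∖ X)) ∩ ((C ∩ X) ∖ (B ∩ X)).

Reverse inclusion. Let x ∈ (X ∖ (C ∖ X)) ∩ ((C ∩ X) ∖ (B ∩ X)). Then x ∈ C ∩ X and x ∉ B, from which x ∈ (X ∪ (C ∖ X)) ∩ ((C ∩ X) ∖ (B ∩ X)).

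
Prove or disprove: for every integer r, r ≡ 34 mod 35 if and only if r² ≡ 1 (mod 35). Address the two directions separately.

Only the forward implication holds.

(⟸) This fails: take r = 1. Then 1² = 1 ≡ 1 (mod 35), yet 1 ≡ 1 (mod 35), not 34.

(⟹) Suppose r ≡ 34 mod 35. Write r = 35j + 34. Then (35j + 34)² = 1225j² + 2380j + 1156 = 35(35j² + 68j + 33) + 1, so r² ≡ 1 (mod 35).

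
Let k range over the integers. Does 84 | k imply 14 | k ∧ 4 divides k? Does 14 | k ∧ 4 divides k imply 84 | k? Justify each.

(⇒) If 84 ∣ k, write k = 84q. Since 84 = 6·14, k = 14·(6q), so 14 ∣ k; and since 84 = 21·4, k = 4·(21q), so 4 ∣ k.

(⇐) This fails: take k = 28. Both 14 ∣ 28 and 4 ∣ 28, yet 28 is not a multiple of 84 (since 28 = 0·84 + 28), so 84 ∤ 28.

(⇒) holds; (⇐) fails.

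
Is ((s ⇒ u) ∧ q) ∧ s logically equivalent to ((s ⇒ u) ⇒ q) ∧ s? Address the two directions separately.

Only the forward implication holds.

(⇒) Assume the antecedent. If u is true, the antecedent forces (u = T, q = T, s = T), and ((s ⇒ u) ⇒ q) ∧ s holds there. If u is false, the antecedent cannot hold. Either way ((s ⇒ u) ⇒ q) ∧ s holds.

(⇐) This fails. Under u = F, q = F, s = T, the left side is false but the right side is true.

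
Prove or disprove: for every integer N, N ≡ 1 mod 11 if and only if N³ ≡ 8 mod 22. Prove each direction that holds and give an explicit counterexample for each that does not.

(⟹) This fails: take N = 1. Then 1 ≡ 1 (mod 11), but 1³ = 1 ≡ 1 (mod 22), not 8.

(⟸) This fails: take N = 2. Then 2³ = 8 ≡ 8 (mod 22), yet 2 ≡ 2 (mod 11), not 1.

Both directions fail.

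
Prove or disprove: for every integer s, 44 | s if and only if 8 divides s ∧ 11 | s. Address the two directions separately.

(→) This fails: take s = 44. Certainly 44 ∣ 44, but 8 ∤ 44.

(←) Suppose 8 ∣ s and 11 ∣ s. Any common multiple of 8 and 11 is a multiple of their lcm; here gcd(8, 11) = 1, so lcm(8, 11) = 8·11 = 88, so 88 ∣ s. Since 44 ∣ 88, it follows that 44 ∣ s.

(⇒) fails; (⇐) holds.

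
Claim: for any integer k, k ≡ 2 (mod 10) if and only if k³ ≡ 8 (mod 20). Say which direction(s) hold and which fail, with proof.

[⇐] The residues r modulo 20 with r³ ≡ 8 (mod 20) are exactly {2, 12}, and each is ≡ 2 (mod 10).

[⇒] Suppose k ≡ 2 (mod 10). Working modulo 20, k ∈ {2, 12}; for each such r, r³ ≡ 8 (mod 20).

Both directions hold; the statement is true.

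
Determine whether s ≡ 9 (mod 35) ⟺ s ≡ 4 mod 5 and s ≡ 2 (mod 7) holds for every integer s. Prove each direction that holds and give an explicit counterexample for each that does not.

Both directions hold; the statement is true.

[⇐] If s ≡ 4 (mod 5) and s ≡ 2 (mod 7), then by the Chinese remainder theorem s ≡ 9 (mod 35). This is exactly s ≡ 9 (mod 35).

[⇒] Suppose s ≡ 9 (mod 35); write s = 35j + 9. Since 5 ∣ 35, reducing mod 5 gives s ≡ 9 ≡ 4 (mod 5); since 7 ∣ 35, reducing mod 7 gives s ≡ 9 ≡ 2 (mod 7).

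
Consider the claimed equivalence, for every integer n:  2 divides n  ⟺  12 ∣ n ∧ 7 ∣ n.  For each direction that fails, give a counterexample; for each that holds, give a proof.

(⟹) This fails: take n = 2. Certainly 2 ∣ 2, but 12 ∤ 2.

(⟸) Suppose 12 ∣ n and 7 ∣ n. Any common multiple of 12 and 7 is a multiple of their lcm; here gcd(12, 7) = 1, so lcm(12, 7) = 12·7 = 84, so 84 ∣ n. Since 2 ∣ 84, it follows that 2 ∣ n.

(⇒) fails; (⇐) holds.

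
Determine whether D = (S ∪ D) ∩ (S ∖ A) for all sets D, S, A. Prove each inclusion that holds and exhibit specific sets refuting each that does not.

Neither inclusion holds.

(⟹) This inclusion fails. Take D = {1}, S = ∅, A = ∅; then 1 ∈ D but 1 ∉ (S ∪ D) ∩ (S ∖ A).

(⟸) This inclusion fails. Take D = ∅, S = {1}, A = ∅; then 1 ∈ (S ∪ D) ∩ (S ∖ A) but 1 ∉ D.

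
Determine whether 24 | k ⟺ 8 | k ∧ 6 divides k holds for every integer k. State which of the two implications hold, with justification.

Both directions hold; the statement is true.

(⟹) If 24 ∣ k, write k = 24q. Since 24 = 3·8, k = 8·(3q), so 8 ∣ k; and since 24 = 4·6, k = 6·(4q), so 6 ∣ k.

(⟸) Suppose 8 ∣ k and 6 ∣ k. Any common multiple of 8 and 6 is a multiple of their lcm; here lcm(8, 6) = 8·6/gcd(8, 6) = 48/2 = 24, so 24 ∣ k.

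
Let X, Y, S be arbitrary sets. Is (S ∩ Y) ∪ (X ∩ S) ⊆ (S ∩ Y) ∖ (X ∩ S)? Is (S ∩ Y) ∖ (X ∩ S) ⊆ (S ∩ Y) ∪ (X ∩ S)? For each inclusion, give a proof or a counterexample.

(⊆) fails; (⊇) holds.

(⟹) This inclusion fails. Take X = {1}, Y = ∅, S = {1}; then 1 ∈ (S ∩ Y) ∪ (X ∩ S) but 1 ∉ (S ∩ Y) ∖ (X ∩ S).

(⟸) Let x ∈ (S ∩ Y) ∖ (X ∩ S). Then x ∈ Y ∩ S and x ∉ X, from which x ∈ (S ∩ Y) ∪ (X ∩ S).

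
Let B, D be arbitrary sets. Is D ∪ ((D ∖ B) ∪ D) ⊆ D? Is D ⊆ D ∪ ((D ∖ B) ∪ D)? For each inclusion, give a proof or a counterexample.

The two sets are equal.

(⊆) Let x ∈ D ∪ ((D ∖ B) ∪ D). Then either x ∈ D and x ∉ B; or x ∈ B ∩ D. In each case x ∈ D, so D ∪ ((D ∖ B) ∪ D) ⊆ D.

(⊇) Let x ∈ D. Then either x ∈ D and x ∉ B; or x ∈ B ∩ D. In each case x ∈ D ∪ ((D ∖ B) ∪ D), so D ⊆ D ∪ ((D ∖ B) ∪ D).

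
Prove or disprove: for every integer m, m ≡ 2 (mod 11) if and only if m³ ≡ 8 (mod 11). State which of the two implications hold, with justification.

Both directions hold; the statement is true.

(⇒) Suppose m ≡ 2 (mod 11). Write m = 11j + 2. Then (11j + 2)³ = 1331j³ + 726j² + 132j + 8 = 11(121j³ + 66j² + 12j) + 8, so m³ ≡ 8 (mod 11).

(⇐) For the converse, argue contrapositively. If m ≢ 2 (mod 11), then m is congruent to one of 0, 1, 3, 4, 5, 6, 7, 8, 9, 10 modulo 11, and these give m³ ≡ 0, 1, 5, 9, 4, 7, 2, 6, 3, 10 respectively — never 8.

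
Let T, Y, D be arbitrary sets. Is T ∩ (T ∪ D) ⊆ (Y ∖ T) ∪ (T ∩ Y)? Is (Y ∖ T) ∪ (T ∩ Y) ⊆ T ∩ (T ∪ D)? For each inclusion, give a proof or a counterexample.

(⊆) This inclusion fails. Take T = {1}, Y = ∅, D = ∅; then 1 ∈ T ∩ (T ∪ D) but 1 ∉ (Y ∖ T) ∪ (T ∩ Y).

(⊇) This inclusion fails. Take T = ∅, Y = {1}, D = ∅; then 1 ∈ (Y ∖ T) ∪ (T ∩ Y) but 1 ∉ T ∩ (T ∪ D).

(⊆) fails and (⊇) fails.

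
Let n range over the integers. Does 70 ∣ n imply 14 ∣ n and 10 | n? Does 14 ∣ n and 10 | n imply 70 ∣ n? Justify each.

Both directions hold; the statement is true.

[⇒] If 70 ∣ n, write n = 70q. Since 70 = 5·14, n = 14·(5q), so 14 ∣ n; and since 70 = 7·10, n = 10·(7q), so 10 ∣ n.

[⇐] Suppose 14 ∣ n and 10 ∣ n. Any common multiple of 14 and 10 is a multiple of their lcm; here lcm(14, 10) = 14·10/gcd(14, 10) = 140/2 = 70, so 70 ∣ n.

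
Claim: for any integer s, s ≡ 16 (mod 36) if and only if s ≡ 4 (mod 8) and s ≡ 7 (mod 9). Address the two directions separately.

Forward direction. This fails: s = 16 gives 16 ≡ 16 (mod 36) but 16 ≡ 0 (mod 8), so the conjunction on the right does not hold.

Converse. If s ≡ 4 (mod 8) and s ≡ 7 (mod 9), then by the Chinese remainder theorem s ≡ 52 (mod 72). Since 52 ≡ 16 (mod 36) and 36 ∣ 72, we get s ≡ 16 (mod 36).

Only the converse holds.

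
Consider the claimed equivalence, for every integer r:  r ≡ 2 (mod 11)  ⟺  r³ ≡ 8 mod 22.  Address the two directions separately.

Only the reverse direction holds.

(⇒) This fails: take r = 13. Then 13 ≡ 2 (mod 11), but 13³ = 2197 ≡ 19 (mod 22), not 8.

(⇐) Conversely, the residues r modulo 22 with r³ ≡ 8 (mod 22) are exactly {2}, and each is ≡ 2 (mod 11).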